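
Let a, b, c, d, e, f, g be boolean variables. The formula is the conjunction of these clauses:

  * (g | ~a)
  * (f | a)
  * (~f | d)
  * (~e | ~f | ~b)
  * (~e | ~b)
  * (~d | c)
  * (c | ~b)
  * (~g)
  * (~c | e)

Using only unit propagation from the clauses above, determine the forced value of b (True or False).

(~g) is a unit clause: g = False.
From (g | ~a) and g = False: a = False.
(f | a): since a = False, the clause reduces to (f). f = True.
(~f | d): since f = True, the clause reduces to (d). d = True.
In (c | ~d), ~d is now false; c must hold, so c = True.
From (~c | e) and c = True: e = True.
(~e | ~f | ~b) with f = True, e = True leaves only ~b, so b = False.

False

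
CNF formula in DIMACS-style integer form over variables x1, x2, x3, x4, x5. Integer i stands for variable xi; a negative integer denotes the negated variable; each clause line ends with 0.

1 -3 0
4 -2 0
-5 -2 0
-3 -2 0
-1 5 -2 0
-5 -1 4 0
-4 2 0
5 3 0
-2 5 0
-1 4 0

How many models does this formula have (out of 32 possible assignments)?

1

Satisfying assignments:
  x1=F x2=F x3=F x4=F x5=T
That's 1 in total.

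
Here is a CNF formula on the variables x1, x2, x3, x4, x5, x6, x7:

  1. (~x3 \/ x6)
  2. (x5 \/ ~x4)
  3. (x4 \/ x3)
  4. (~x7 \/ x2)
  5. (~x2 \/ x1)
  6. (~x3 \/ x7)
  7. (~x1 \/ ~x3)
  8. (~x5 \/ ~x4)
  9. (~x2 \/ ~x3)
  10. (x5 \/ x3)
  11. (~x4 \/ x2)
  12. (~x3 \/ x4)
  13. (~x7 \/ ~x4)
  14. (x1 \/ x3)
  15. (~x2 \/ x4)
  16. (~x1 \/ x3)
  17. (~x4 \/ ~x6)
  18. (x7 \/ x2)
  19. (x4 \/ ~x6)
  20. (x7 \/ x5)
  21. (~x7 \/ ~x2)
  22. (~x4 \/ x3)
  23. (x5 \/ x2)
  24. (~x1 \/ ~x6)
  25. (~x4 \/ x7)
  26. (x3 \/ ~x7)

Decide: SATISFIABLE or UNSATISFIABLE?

UNSATISFIABLE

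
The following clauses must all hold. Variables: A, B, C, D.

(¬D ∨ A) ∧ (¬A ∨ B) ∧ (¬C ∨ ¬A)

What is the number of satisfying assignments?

6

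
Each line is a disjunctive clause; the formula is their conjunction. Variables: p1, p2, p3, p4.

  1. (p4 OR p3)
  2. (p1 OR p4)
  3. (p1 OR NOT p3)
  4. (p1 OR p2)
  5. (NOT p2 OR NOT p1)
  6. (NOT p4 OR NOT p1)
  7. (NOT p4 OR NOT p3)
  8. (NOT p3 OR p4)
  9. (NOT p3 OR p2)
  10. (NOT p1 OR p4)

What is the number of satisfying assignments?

The models are:
  p1=0 p2=1 p3=0 p4=1
That's 1 in total.

1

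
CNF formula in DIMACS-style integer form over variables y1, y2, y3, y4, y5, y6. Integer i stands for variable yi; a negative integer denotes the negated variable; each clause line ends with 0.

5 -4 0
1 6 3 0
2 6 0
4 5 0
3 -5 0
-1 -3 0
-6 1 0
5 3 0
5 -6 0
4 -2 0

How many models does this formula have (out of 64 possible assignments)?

1

Satisfying assignments:
  y1=0 y2=1 y3=1 y4=1 y5=1 y6=0
That's 1 in total.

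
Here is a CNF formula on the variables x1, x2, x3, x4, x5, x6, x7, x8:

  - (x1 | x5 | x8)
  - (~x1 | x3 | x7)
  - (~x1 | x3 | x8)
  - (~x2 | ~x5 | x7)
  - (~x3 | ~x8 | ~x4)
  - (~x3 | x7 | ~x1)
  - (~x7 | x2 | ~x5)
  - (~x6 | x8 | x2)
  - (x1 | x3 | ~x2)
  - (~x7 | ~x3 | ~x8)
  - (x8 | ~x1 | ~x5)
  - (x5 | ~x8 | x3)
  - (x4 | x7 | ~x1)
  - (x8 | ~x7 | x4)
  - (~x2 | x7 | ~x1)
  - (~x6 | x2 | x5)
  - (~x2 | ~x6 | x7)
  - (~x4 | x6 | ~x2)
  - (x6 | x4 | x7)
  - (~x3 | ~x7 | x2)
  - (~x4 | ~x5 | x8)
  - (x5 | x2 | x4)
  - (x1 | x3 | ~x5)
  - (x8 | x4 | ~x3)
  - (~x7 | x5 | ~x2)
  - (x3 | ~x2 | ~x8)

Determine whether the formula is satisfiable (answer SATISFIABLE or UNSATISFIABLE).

SATISFIABLE

Try x1 = False.
For the remaining variables, x2 = False, x3 = True, x4 = False, x5 = True, x6 = True, x7 = False, x8 = True works.
Every clause has at least one true literal under this assignment.
So x1=False, x2=False, x3=True, x4=False, x5=True, x6=True, x7=False, x8=True is a satisfying assignment.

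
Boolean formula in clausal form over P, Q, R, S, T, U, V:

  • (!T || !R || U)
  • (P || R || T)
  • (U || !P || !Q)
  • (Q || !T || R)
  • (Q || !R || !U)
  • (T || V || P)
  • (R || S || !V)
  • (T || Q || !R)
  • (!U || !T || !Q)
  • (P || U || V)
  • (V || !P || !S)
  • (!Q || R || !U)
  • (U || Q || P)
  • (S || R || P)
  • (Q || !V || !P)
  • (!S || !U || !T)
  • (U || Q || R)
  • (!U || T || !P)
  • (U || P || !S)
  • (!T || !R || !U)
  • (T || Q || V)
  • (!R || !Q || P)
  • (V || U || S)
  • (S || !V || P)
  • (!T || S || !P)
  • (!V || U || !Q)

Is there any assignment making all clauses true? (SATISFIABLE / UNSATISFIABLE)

UNSATISFIABLE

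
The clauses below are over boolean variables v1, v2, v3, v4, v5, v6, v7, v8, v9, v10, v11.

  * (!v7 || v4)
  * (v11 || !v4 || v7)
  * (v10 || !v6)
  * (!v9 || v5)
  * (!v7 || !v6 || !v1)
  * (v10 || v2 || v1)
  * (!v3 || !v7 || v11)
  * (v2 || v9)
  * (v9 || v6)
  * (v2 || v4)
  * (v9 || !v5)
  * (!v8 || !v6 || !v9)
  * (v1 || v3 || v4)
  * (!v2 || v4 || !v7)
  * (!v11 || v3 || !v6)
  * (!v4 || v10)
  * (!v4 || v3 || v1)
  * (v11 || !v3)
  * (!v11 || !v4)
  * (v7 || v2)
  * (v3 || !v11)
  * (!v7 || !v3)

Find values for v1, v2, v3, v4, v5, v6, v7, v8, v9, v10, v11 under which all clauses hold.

v1=True  v2=True  v3=False  v4=False  v5=True  v6=False  v7=False  v8=False  v9=True  v10=False  v11=False

v8 occurs only negated in the remaining clauses — set v8 = False.
Set v1 = True and propagate.
Branch on v2: take v2 = True.
Set v3 = False and propagate.
  then v11 is forced to False.
The remaining clauses are satisfied by v4 = False, v5 = True, v6 = False, v7 = False, v9 = True, v10 = False.
Every clause has at least one true literal under this assignment.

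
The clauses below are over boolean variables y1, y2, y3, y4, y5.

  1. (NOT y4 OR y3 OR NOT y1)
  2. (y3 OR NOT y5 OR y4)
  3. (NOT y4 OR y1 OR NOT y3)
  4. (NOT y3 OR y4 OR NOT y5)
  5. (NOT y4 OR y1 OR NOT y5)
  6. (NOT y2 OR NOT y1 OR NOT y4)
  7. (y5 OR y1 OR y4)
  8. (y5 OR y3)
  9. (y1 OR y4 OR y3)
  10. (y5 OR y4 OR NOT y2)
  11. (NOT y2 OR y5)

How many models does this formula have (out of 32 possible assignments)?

3

The models are:
  y1=1 y2=0 y3=1 y4=0 y5=0
  y1=1 y2=0 y3=1 y4=1 y5=0
  y1=1 y2=0 y3=1 y4=1 y5=1
Count: 3.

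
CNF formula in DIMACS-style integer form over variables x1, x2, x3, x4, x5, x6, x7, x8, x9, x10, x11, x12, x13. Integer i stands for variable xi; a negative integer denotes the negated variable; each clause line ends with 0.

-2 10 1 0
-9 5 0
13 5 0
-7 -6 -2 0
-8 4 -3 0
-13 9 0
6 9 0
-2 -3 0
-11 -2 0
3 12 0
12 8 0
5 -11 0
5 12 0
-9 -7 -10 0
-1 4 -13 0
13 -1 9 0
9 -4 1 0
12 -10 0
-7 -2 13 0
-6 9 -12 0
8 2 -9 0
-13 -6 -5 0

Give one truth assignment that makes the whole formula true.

x1=True  x2=False  x3=True  x4=True  x5=True  x6=False  x7=True  x8=True  x9=True  x10=False  x11=True  x12=True  x13=False

Check each clause:
  1. (x10 | ~x2 | x1) — x1 is true.
  2. (~x9 | x5) — x5 is true.
  3. (x13 | x5) — x5 is true.
  4. (~x6 | ~x2 | ~x7) — ~x6 is true.
  5. (x4 | ~x3 | ~x8) — x4 is true.
  6. (x9 | ~x13) — x9 is true.
  7. (x6 | x9) — x9 is true.
  8. (~x3 | ~x2) — ~x2 is true.
  9. (~x2 | ~x11) — ~x2 is true.
  10. (x3 | x12) — x3 is true.
  11. (x8 | x12) — x8 is true.
  12. (x5 | ~x11) — x5 is true.
  13. (x5 | x12) — x12 is true.
  14. (~x10 | ~x9 | ~x7) — ~x10 is true.
  15. (~x1 | x4 | ~x13) — ~x13 is true.
  16. (x13 | ~x1 | x9) — x9 is true.
  17. (~x4 | x1 | x9) — x9 is true.
  18. (~x10 | x12) — x12 is true.
  19. (~x2 | x13 | ~x7) — ~x2 is true.
  20. (x9 | ~x6 | ~x12) — x9 is true.
  21. (x8 | ~x9 | x2) — x8 is true.
  22. (~x13 | ~x5 | ~x6) — ~x6 is true.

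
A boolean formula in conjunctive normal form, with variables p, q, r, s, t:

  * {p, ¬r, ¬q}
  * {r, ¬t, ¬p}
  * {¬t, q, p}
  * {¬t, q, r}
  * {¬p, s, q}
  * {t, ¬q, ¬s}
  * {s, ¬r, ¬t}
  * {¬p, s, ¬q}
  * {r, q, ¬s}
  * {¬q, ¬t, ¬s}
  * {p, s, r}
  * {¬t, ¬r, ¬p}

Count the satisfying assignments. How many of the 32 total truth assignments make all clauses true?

The models are:
  p=F q=F r=T s=F t=F
  p=F q=F r=T s=T t=F
  p=T q=F r=T s=T t=F
Count: 3.

3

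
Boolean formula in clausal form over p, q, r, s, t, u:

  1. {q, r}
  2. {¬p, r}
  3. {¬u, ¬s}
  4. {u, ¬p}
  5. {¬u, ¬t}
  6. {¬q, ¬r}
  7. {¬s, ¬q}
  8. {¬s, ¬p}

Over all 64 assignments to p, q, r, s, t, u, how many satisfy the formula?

Split on p, then q.
  p=T, q=T: a clause becomes empty — 0.
  p=T, q=F: remaining (r,s,t,u) ∈ {(T,F,F,T)} — 1.
  p=F, q=T: remaining (r,s,t,u) ∈ {(F,F,F,F); (F,F,F,T); (F,F,T,F)} — 3.
  p=F, q=F: 5 of the 16 assignments to (r,s,t,u) work.
Total: 0 + 1 + 3 + 5 = 9.

9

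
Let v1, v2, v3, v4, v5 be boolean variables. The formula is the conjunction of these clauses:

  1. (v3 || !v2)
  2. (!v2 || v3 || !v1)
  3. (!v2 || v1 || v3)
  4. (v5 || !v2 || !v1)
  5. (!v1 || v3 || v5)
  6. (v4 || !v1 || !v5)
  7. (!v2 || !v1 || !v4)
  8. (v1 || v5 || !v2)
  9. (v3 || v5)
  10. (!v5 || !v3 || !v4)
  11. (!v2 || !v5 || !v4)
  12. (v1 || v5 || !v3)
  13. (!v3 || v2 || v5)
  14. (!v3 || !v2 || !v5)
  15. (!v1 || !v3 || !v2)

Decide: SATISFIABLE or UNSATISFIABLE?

SATISFIABLE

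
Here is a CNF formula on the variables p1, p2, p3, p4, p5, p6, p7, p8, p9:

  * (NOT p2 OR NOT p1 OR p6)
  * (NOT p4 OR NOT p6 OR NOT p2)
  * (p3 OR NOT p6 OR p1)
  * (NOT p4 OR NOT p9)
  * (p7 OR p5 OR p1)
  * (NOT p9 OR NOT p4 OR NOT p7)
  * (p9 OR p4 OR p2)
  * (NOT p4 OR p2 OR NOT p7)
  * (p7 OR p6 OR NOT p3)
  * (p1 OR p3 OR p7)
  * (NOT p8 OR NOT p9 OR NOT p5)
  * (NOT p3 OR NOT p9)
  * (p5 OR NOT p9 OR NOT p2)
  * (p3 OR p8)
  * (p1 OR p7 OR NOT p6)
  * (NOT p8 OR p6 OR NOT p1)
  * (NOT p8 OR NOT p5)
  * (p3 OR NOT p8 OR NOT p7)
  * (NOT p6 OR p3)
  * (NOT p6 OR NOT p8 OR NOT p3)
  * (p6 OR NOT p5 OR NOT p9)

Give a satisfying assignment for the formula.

Set p1 = True and propagate.
Branch on p2: take p2 = True.
  then p6 is forced to True.
  then p4 is forced to False.
  then p3 is forced to True.
  then p9 is forced to False.
  then p8 is forced to False.
p5, p7 are now unconstrained; take p5 = True, p7 = True.
Every clause has at least one true literal under this assignment.

p1=True, p2=True, p3=True, p4=False, p5=True, p6=True, p7=True, p8=False, p9=False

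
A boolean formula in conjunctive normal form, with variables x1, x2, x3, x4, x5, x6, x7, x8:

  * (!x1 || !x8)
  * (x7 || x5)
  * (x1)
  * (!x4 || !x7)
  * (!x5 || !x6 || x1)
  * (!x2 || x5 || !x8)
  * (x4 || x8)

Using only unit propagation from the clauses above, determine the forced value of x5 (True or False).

True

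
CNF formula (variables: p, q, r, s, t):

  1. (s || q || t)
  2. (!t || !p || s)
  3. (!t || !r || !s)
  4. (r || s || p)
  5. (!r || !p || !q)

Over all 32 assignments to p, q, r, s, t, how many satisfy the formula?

15

Case analysis on s and p:
  s=1, p=1: 5 of the 8 assignments to (q,r,t) work.
  s=1, p=0: q free; 3 ways for (r,t) × 2^1 = 6.
  s=0, p=1: remaining (q,r,t) ∈ {(1,0,0)} — 1.
  s=0, p=0: remaining (q,r,t) ∈ {(0,1,1); (1,1,0); (1,1,1)} — 3.
Total: 5 + 6 + 1 + 3 = 15.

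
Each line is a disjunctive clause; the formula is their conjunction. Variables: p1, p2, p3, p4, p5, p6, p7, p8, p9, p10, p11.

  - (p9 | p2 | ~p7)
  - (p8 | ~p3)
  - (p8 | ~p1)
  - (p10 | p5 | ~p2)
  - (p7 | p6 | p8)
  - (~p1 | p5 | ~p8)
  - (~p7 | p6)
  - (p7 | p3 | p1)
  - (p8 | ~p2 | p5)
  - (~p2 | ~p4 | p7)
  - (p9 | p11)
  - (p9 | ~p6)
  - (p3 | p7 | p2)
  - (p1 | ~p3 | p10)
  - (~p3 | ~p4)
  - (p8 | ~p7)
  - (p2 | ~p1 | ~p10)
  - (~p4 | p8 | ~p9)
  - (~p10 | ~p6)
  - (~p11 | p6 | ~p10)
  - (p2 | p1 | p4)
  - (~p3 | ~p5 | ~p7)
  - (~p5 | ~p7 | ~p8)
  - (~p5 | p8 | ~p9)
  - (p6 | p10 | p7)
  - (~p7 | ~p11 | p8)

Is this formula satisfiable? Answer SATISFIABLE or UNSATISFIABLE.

Branch on p1: take p1 = False.
For the remaining variables, p2 = False, p3 = False, p4 = True, p5 = False, p6 = True, p7 = True, p8 = True, p9 = True, p10 = False, p11 = True works.
So p1 = False  p2 = False  p3 = False  p4 = True  p5 = False  p6 = True  p7 = True  p8 = True  p9 = True  p10 = False  p11 = True is a satisfying assignment.

SATISFIABLE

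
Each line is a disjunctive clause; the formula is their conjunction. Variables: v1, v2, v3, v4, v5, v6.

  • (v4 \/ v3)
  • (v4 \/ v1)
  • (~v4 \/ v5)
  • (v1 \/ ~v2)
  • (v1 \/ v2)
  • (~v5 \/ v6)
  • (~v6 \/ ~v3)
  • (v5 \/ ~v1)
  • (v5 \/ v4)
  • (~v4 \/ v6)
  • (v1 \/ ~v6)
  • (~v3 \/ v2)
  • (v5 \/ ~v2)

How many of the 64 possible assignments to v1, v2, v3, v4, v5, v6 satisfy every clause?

2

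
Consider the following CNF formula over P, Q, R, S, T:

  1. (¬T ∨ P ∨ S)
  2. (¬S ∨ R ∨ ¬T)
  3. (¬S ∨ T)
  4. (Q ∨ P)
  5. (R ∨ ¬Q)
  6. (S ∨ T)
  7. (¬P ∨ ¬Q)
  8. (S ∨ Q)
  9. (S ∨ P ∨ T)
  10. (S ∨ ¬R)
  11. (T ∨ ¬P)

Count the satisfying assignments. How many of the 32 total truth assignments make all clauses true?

2

The models are:
  P=0 Q=1 R=1 S=1 T=1
  P=1 Q=0 R=1 S=1 T=1
That's 2 in total.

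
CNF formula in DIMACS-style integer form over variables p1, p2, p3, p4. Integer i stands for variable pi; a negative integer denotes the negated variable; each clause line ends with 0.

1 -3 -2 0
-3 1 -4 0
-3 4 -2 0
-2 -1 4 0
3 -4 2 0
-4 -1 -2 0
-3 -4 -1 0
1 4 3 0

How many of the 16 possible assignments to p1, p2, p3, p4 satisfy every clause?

Satisfying assignments:
  p1=0 p2=0 p3=1 p4=0
  p1=0 p2=1 p3=0 p4=1
  p1=1 p2=0 p3=0 p4=0
  p1=1 p2=0 p3=1 p4=0
Count: 4.

4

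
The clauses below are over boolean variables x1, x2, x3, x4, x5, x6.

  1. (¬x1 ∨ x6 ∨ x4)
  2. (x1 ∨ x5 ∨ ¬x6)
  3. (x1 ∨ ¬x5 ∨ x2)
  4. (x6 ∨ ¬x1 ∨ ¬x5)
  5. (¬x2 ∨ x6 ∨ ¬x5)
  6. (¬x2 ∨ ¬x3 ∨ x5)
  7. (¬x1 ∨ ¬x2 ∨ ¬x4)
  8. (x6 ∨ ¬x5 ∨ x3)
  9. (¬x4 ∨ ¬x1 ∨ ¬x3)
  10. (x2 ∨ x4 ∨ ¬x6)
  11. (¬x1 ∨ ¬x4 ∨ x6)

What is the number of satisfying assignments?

15

Split on x1, then x6.
  x1=T, x6=T: 5 of the 16 assignments to (x2,x3,x4,x5) work.
  x1=T, x6=F: a clause becomes empty — 0.
  x1=F, x6=T: remaining (x2,x3,x4,x5) ∈ {(T,F,F,T); (T,F,T,T); (T,T,F,T); (T,T,T,T)} — 4.
  x1=F, x6=F: x4 free; 3 ways for (x2,x3,x5) × 2^1 = 6.
Total: 5 + 0 + 4 + 6 = 15.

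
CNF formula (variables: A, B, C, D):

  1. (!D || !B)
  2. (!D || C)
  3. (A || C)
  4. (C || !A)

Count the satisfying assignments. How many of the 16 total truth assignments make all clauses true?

6

The models are:
  A=0 B=0 C=1 D=0
  A=0 B=0 C=1 D=1
  A=0 B=1 C=1 D=0
  A=1 B=0 C=1 D=0
  A=1 B=0 C=1 D=1
  A=1 B=1 C=1 D=0
Count: 6.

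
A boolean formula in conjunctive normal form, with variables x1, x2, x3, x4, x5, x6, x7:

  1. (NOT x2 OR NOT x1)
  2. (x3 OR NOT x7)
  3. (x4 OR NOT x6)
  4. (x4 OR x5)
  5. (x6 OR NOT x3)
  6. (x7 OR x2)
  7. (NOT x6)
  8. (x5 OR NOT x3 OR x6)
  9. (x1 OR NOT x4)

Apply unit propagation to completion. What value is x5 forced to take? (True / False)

(NOT x6) is a unit clause: x6 = False.
(NOT x3 OR x6) with x6 = False leaves only NOT x3, so x3 = False.
In (NOT x7 OR x3), x3 is now false; NOT x7 must hold, so x7 = False.
From (x2 OR x7) and x7 = False: x2 = True.
(NOT x1 OR NOT x2): since x2 = True, the clause reduces to (NOT x1). x1 = False.
In (NOT x4 OR x1), x1 is now false; NOT x4 must hold, so x4 = False.
In (x5 OR x4), x4 is now false; x5 must hold, so x5 = True.

True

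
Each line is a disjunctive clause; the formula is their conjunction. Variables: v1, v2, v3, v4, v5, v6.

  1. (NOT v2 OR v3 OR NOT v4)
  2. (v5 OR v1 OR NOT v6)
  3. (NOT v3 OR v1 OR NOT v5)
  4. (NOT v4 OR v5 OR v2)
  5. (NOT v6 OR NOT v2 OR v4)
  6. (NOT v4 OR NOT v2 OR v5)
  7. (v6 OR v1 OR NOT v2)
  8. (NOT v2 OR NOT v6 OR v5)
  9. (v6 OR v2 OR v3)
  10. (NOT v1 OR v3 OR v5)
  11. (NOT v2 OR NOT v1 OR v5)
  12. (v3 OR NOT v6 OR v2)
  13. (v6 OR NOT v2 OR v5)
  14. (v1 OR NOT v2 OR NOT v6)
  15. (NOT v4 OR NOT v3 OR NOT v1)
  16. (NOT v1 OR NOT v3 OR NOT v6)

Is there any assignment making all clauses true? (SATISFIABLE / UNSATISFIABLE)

Set v1 = True and propagate.
Branch on v2: take v2 = True.
  then v5 is forced to True.
Try v3 = True.
  then v4 is forced to False.
  then v6 is forced to False.
Every clause has at least one true literal under this assignment.
So v1=True, v2=True, v3=True, v4=False, v5=True, v6=False is a satisfying assignment.

SATISFIABLE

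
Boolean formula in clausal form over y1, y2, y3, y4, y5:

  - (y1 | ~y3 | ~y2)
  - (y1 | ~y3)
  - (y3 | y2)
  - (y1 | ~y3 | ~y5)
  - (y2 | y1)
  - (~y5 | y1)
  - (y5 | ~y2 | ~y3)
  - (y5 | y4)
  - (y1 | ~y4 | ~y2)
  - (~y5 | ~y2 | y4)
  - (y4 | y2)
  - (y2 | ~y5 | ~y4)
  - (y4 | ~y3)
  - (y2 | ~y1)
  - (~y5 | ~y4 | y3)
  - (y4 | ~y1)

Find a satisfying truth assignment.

y1 = True, y2 = True, y3 = True, y4 = True, y5 = True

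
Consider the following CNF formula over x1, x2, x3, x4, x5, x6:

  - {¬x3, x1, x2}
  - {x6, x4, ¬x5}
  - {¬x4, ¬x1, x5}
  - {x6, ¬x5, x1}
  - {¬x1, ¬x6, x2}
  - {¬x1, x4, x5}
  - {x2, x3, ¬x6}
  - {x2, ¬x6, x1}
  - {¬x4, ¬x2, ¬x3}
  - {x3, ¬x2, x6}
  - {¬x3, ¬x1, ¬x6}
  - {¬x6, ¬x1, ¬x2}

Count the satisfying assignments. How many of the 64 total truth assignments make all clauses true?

Case analysis on x1 and x6:
  x1=T, x6=T: a clause becomes empty — 0.
  x1=T, x6=F: remaining (x2,x3,x4,x5) ∈ {(F,F,T,T); (F,T,T,T)} — 2.
  x1=F, x6=T: x5 free; 3 ways for (x2,x3,x4) × 2^1 = 6.
  x1=F, x6=F: remaining (x2,x3,x4,x5) ∈ {(F,F,F,F); (F,F,T,F); (T,T,F,F)} — 3.
Total: 0 + 2 + 6 + 3 = 11.

11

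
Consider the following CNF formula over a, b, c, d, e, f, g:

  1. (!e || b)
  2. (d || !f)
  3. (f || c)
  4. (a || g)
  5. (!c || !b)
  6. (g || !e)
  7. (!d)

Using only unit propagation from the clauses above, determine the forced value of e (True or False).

False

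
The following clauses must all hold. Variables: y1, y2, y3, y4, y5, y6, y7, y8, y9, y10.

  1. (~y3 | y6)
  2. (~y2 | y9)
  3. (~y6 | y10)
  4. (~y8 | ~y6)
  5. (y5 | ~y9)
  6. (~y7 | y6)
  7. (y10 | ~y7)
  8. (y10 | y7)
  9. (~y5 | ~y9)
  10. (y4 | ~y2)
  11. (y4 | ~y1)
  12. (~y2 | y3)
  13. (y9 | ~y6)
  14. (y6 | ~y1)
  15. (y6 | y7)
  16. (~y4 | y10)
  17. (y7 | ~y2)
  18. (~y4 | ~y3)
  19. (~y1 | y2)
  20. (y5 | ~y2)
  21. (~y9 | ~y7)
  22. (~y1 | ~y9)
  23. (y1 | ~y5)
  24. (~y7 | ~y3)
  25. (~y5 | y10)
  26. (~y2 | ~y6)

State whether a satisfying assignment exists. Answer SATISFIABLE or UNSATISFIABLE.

y6 = True:
  propagation gives y10=True, y8=False, y9=True, y5=True; an empty clause results — contradiction.
y6 = False:
  propagation gives y3=False, y7=False; an empty clause results — contradiction.
Every branch closes, so no satisfying assignment exists.

UNSATISFIABLE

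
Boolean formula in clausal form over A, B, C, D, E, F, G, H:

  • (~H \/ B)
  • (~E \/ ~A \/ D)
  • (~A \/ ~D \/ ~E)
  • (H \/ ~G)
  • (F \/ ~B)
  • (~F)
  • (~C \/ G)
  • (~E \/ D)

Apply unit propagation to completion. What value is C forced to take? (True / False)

False

(~F) is a unit clause: F = False.
From (~B \/ F) and F = False: B = False.
From (B \/ ~H) and B = False: H = False.
(H \/ ~G) with H = False leaves only ~G, so G = False.
(G \/ ~C) with G = False leaves only ~C, so C = False.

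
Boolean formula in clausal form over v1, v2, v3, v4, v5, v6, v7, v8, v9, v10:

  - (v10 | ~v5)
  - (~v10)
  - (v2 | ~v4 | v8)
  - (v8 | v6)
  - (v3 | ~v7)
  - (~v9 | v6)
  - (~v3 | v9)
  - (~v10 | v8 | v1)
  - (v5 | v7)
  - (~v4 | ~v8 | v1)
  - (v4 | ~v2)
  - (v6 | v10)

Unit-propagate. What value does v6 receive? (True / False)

True

(~v10) is a unit clause: v10 = False.
From (v10 | ~v5) and v10 = False: v5 = False.
(v5 | v7) with v5 = False leaves only v7, so v7 = True.
From (v3 | ~v7) and v7 = True: v3 = True.
In (v9 | ~v3), ~v3 is now false; v9 must hold, so v9 = True.
From (~v9 | v6) and v9 = True: v6 = True.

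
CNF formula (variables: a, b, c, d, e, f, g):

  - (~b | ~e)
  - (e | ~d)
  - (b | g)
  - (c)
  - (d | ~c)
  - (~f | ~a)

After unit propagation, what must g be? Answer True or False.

Unit clause (c) sets c = True.
From (d | ~c) and c = True: d = True.
From (e | ~d) and d = True: e = True.
(~e | ~b): since e = True, the clause reduces to (~b). b = False.
(g | b) with b = False leaves only g, so g = True.

True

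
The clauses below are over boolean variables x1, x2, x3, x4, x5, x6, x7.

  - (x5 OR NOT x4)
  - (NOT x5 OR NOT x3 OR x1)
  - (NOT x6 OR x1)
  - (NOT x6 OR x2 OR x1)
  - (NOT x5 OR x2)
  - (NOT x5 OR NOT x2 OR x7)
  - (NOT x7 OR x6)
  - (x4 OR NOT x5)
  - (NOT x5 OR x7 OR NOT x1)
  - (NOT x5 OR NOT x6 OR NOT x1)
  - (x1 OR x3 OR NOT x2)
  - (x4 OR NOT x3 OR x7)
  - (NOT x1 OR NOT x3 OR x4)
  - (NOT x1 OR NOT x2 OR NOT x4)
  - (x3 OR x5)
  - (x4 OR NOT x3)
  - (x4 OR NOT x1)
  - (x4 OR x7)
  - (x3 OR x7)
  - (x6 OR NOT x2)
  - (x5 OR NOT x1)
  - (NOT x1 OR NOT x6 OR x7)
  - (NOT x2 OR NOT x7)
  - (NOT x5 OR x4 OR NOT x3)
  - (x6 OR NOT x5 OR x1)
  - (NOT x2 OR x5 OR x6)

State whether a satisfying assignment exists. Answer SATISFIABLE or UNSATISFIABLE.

UNSATISFIABLE

x1 = True:
  propagation gives x4=True, x5=True, x2=True; an empty clause results — contradiction.
x1 = False:
  propagation gives x6=False, x7=False, x4=True, x5=True; an empty clause results — contradiction.
Every branch closes, so no satisfying assignment exists.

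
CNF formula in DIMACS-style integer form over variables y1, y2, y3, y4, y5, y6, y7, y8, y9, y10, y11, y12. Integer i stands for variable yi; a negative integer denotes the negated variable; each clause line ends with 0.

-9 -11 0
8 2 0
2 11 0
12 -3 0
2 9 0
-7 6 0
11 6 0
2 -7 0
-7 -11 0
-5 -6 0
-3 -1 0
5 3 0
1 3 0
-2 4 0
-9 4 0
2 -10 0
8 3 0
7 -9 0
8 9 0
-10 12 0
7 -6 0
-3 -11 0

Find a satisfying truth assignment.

y1 = T, y2 = T, y3 = F, y4 = T, y5 = T, y6 = F, y7 = F, y8 = T, y9 = F, y10 = F, y11 = T, y12 = F

y4 occurs only positively in the remaining clauses — set y4 = True.
Pure literal: y8 appears only positively; assign y8 = True.
Try y1 = True.
  then y3 is forced to False.
  then y5 is forced to True.
  then y6 is forced to False.
  then y7 is forced to False.
  then y11 is forced to True.
  then y9 is forced to False.
  then y2 is forced to True.
Try y10 = False.
y12 is now unconstrained; take y12 = False.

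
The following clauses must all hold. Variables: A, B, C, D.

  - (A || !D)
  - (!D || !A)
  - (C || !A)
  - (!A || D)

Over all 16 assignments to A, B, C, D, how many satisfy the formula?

4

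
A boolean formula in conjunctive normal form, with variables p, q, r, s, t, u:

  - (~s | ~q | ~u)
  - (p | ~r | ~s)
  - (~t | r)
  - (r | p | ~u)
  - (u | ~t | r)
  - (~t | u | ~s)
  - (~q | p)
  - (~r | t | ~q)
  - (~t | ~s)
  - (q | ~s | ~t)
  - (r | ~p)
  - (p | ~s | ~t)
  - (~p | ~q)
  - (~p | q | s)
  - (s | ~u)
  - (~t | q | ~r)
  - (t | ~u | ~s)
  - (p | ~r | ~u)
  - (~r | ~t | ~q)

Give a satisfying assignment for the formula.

Set p = True and propagate.
  then r is forced to True.
  then q is forced to False.
  then s is forced to True.
  then t is forced to False.
  then u is forced to False.

p = 1, q = 0, r = 1, s = 1, t = 0, u = 0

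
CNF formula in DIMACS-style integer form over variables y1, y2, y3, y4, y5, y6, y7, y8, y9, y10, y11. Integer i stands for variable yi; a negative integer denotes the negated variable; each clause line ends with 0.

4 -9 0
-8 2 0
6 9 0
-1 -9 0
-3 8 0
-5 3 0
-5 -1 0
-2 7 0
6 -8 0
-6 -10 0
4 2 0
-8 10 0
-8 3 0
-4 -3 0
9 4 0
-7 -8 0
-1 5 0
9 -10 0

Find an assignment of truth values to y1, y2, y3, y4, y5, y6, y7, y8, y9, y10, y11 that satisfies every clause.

y1 = False, y2 = False, y3 = False, y4 = True, y5 = False, y6 = False, y7 = False, y8 = False, y9 = True, y10 = True, y11 = True

y1 occurs only negated in the remaining clauses — set y1 = False.
Set y2 = False and propagate.
  then y8 is forced to False.
  then y3 is forced to False.
  then y5 is forced to False.
  then y4 is forced to True.
Set y6 = False and propagate.
  then y9 is forced to True.
y7, y10, y11 are now unconstrained; take y7 = False, y10 = True, y11 = True.
Every clause has at least one true literal under this assignment.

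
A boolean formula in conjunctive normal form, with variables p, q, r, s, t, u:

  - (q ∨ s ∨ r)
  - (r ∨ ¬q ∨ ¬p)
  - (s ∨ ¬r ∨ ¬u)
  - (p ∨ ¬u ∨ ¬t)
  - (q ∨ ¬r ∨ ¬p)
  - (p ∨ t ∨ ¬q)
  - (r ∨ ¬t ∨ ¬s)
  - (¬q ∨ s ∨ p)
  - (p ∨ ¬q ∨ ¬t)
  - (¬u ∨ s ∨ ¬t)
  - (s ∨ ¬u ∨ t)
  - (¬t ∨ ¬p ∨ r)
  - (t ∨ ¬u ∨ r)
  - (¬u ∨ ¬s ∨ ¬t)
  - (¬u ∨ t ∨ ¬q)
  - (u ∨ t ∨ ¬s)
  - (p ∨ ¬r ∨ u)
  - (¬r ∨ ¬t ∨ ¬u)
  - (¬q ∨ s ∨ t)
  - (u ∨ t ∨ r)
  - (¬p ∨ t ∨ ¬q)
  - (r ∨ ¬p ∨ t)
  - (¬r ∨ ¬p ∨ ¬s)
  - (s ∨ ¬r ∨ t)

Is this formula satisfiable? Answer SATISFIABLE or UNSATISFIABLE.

Set p = False and propagate.
Set q = False and propagate.
Set r = True and propagate.
  then u is forced to True.
  then s is forced to True.
  then t is forced to False.
Every clause has at least one true literal under this assignment.
So p=False, q=False, r=True, s=True, t=False, u=True is a satisfying assignment.

SATISFIABLE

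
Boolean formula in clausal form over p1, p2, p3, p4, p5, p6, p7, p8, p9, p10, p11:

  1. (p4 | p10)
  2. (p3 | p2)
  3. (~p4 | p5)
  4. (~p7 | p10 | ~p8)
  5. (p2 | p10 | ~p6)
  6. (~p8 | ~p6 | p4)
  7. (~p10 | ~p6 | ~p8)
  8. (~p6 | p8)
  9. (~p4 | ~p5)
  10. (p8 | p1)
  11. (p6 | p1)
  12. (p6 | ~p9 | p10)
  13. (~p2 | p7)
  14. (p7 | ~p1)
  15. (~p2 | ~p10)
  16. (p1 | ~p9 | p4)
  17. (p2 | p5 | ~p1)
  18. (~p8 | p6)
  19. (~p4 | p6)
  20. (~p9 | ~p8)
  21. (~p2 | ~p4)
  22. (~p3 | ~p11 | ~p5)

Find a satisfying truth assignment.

p1=True, p2=False, p3=True, p4=False, p5=True, p6=False, p7=True, p8=False, p9=False, p10=True, p11=False

Pure literal: p9 appears only negated; assign p9 = False.
p11 occurs only negated in the remaining clauses — set p11 = False.
Set p1 = True and propagate.
  then p7 is forced to True.
Branch on p2: take p2 = False.
  then p3 is forced to True.
  then p5 is forced to True.
  then p4 is forced to False.
  then p10 is forced to True.
Set p6 = False and propagate.
  then p8 is forced to False.
Every clause has at least one true literal under this assignment.
Check each clause:
  1. (p4 | p10) — p10 is true.
  2. (p2 | p3) — p3 is true.
  3. (p5 | ~p4) — ~p4 is true.
  4. (~p7 | p10 | ~p8) — ~p8 is true.
  5. (p2 | p10 | ~p6) — ~p6 is true.
  6. (~p8 | p4 | ~p6) — ~p8 is true.
  7. (~p10 | ~p6 | ~p8) — ~p8 is true.
  8. (p8 | ~p6) — ~p6 is true.
  9. (~p4 | ~p5) — ~p4 is true.
  10. (p1 | p8) — p1 is true.
  11. (p1 | p6) — p1 is true.
  12. (~p9 | p10 | p6) — p10 is true.
  13. (p7 | ~p2) — ~p2 is true.
  14. (p7 | ~p1) — p7 is true.
  15. (~p10 | ~p2) — ~p2 is true.
  16. (p4 | ~p9 | p1) — p1 is true.
  17. (p5 | ~p1 | p2) — p5 is true.
  18. (~p8 | p6) — ~p8 is true.
  19. (~p4 | p6) — ~p4 is true.
  20. (~p9 | ~p8) — ~p8 is true.
  21. (~p2 | ~p4) — ~p4 is true.
  22. (~p3 | ~p5 | ~p11) — ~p11 is true.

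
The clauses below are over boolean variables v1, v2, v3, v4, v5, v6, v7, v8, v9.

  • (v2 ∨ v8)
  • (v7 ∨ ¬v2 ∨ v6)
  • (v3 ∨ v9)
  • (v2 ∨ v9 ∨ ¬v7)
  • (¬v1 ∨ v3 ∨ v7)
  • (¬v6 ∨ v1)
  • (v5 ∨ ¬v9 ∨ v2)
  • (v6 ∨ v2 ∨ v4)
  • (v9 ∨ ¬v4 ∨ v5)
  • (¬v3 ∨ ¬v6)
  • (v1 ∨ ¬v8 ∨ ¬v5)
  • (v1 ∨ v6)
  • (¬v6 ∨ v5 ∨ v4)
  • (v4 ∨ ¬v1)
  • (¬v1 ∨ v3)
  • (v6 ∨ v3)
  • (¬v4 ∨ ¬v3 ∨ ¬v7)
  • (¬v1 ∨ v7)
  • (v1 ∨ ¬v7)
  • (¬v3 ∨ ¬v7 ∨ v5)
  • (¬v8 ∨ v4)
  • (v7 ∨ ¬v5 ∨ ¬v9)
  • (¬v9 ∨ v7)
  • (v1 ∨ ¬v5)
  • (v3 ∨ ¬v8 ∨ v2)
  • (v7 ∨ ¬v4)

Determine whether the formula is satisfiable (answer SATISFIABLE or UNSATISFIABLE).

UNSATISFIABLE

v7 = True:
  propagation gives v1=True, v4=True, v3=True; an empty clause results — contradiction.
v7 = False:
  propagation gives v1=False, v6=False; an empty clause results — contradiction.
Every branch closes, so no satisfying assignment exists.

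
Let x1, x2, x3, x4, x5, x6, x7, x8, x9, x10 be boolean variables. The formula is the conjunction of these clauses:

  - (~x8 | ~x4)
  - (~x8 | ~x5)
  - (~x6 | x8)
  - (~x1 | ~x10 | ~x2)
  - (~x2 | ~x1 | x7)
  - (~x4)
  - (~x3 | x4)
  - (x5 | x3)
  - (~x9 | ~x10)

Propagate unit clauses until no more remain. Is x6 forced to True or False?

False

(~x4) is a unit clause: x4 = False.
(x4 | ~x3): since x4 = False, the clause reduces to (~x3). x3 = False.
(x3 | x5): since x3 = False, the clause reduces to (x5). x5 = True.
(~x8 | ~x5) with x5 = True leaves only ~x8, so x8 = False.
(~x6 | x8) with x8 = False leaves only ~x6, so x6 = False.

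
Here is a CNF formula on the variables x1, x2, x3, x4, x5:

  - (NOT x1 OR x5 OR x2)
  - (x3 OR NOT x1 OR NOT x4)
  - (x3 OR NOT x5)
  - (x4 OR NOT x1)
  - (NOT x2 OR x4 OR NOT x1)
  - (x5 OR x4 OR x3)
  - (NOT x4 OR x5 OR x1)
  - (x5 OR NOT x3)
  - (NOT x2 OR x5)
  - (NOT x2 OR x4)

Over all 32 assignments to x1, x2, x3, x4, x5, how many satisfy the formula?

The models are:
  x1=F x2=F x3=T x4=F x5=T
  x1=F x2=F x3=T x4=T x5=T
  x1=F x2=T x3=T x4=T x5=T
  x1=T x2=F x3=T x4=T x5=T
  x1=T x2=T x3=T x4=T x5=T
Count: 5.

5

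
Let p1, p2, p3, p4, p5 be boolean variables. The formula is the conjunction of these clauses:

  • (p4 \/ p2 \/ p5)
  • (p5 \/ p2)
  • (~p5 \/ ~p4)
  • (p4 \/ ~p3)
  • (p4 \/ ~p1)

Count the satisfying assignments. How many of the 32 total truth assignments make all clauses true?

7

The models are:
  p1=0 p2=0 p3=0 p4=0 p5=1
  p1=0 p2=1 p3=0 p4=0 p5=0
  p1=0 p2=1 p3=0 p4=0 p5=1
  p1=0 p2=1 p3=0 p4=1 p5=0
  p1=0 p2=1 p3=1 p4=1 p5=0
  p1=1 p2=1 p3=0 p4=1 p5=0
  p1=1 p2=1 p3=1 p4=1 p5=0
That's 7 in total.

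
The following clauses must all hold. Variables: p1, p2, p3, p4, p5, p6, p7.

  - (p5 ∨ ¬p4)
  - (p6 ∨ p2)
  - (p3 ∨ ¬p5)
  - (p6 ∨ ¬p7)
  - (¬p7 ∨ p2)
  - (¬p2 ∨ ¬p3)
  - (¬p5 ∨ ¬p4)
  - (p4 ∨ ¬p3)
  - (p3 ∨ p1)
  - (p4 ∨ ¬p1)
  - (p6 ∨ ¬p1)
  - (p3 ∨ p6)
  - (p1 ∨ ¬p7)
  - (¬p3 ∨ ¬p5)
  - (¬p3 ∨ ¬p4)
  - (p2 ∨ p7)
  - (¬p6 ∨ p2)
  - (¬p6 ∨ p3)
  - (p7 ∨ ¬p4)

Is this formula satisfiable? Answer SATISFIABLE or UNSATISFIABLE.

p3 = True:
  propagation gives p2=False, p6=True; an empty clause results — contradiction.
p3 = False:
  propagation gives p5=False, p4=False, p1=True; an empty clause results — contradiction.
Every branch closes, so no satisfying assignment exists.

UNSATISFIABLE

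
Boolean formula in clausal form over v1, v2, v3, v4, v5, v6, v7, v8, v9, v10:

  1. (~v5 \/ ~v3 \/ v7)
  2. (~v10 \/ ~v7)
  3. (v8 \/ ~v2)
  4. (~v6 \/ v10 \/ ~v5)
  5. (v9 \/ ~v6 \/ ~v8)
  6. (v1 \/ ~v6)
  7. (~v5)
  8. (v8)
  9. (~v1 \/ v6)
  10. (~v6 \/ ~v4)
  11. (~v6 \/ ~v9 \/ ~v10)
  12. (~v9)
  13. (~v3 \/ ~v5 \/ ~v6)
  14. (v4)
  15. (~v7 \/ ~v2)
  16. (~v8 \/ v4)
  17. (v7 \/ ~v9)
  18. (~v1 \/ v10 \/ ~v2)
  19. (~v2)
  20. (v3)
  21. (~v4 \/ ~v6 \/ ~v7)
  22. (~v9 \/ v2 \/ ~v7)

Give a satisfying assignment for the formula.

v1 = F, v2 = F, v3 = T, v4 = T, v5 = F, v6 = F, v7 = F, v8 = T, v9 = F, v10 = T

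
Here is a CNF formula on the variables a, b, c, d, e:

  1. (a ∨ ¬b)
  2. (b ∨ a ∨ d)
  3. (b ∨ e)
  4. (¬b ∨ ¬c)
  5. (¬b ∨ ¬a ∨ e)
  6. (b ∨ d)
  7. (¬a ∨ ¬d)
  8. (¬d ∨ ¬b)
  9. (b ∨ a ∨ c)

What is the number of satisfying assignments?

2

The models are:
  a=F b=F c=T d=T e=T
  a=T b=T c=F d=F e=T
Count: 2.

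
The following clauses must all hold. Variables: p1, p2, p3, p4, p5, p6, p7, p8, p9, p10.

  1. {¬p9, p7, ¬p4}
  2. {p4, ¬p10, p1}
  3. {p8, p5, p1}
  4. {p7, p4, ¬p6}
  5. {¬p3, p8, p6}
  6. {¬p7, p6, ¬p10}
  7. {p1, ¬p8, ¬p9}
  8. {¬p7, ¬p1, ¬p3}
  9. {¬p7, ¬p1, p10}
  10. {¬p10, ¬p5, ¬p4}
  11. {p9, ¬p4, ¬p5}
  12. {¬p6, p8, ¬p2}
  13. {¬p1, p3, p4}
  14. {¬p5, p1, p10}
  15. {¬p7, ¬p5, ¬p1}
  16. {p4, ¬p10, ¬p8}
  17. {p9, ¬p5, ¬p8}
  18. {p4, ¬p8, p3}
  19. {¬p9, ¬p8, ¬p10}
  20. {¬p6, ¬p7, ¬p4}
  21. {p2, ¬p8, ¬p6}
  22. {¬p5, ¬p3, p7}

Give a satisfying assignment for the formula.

p1=T, p2=T, p3=T, p4=T, p5=F, p6=F, p7=F, p8=T, p9=F, p10=T

Check each clause:
  1. {¬p9, ¬p4, p7} — ¬p9 is true.
  2. {p1, ¬p10, p4} — p1 is true.
  3. {p1, p5, p8} — p8 is true.
  4. {¬p6, p4, p7} — ¬p6 is true.
  5. {p8, ¬p3, p6} — p8 is true.
  6. {¬p7, p6, ¬p10} — ¬p7 is true.
  7. {¬p8, ¬p9, p1} — p1 is true.
  8. {¬p3, ¬p7, ¬p1} — ¬p7 is true.
  9. {¬p1, ¬p7, p10} — ¬p7 is true.
  10. {¬p5, ¬p4, ¬p10} — ¬p5 is true.
  11. {¬p5, ¬p4, p9} — ¬p5 is true.
  12. {¬p2, ¬p6, p8} — p8 is true.
  13. {p3, ¬p1, p4} — p3 is true.
  14. {p1, p10, ¬p5} — p1 is true.
  15. {¬p1, ¬p7, ¬p5} — ¬p7 is true.
  16. {¬p8, ¬p10, p4} — p4 is true.
  17. {¬p5, ¬p8, p9} — ¬p5 is true.
  18. {¬p8, p3, p4} — p3 is true.
  19. {¬p8, ¬p9, ¬p10} — ¬p9 is true.
  20. {¬p4, ¬p6, ¬p7} — ¬p7 is true.
  21. {¬p8, ¬p6, p2} — p2 is true.
  22. {¬p3, p7, ¬p5} — ¬p5 is true.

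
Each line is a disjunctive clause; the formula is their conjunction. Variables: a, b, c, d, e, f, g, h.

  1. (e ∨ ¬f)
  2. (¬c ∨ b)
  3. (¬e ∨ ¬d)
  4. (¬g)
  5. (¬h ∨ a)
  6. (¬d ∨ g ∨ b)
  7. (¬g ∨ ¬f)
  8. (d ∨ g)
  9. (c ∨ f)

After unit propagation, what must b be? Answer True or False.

(¬g) is a unit clause: g = False.
From (g ∨ d) and g = False: d = True.
(¬e ∨ ¬d) with d = True leaves only ¬e, so e = False.
(e ∨ ¬f): since e = False, the clause reduces to (¬f). f = False.
From (g ∨ ¬d ∨ b) and d = True, g = False: b = True.

True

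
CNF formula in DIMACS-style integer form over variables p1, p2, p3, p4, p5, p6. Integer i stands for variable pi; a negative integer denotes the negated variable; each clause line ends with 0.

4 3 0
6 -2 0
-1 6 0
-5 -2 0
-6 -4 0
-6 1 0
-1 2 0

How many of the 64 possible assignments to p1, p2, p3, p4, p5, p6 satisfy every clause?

7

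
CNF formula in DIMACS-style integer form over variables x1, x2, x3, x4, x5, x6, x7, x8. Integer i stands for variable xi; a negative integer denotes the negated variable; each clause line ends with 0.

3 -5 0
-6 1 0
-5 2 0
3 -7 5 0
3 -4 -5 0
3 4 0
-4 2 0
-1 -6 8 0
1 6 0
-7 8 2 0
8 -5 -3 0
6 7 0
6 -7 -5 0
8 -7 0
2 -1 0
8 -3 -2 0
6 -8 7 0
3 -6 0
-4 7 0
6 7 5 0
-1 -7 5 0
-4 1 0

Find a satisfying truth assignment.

x1=T, x2=T, x3=T, x4=F, x5=T, x6=T, x7=T, x8=T

Try x1 = True.
  then x2 is forced to True.
Try x3 = True.
  then x8 is forced to True.
The remaining clauses are satisfied by x4 = False, x5 = True, x6 = True, x7 = True.
Every clause has at least one true literal under this assignment.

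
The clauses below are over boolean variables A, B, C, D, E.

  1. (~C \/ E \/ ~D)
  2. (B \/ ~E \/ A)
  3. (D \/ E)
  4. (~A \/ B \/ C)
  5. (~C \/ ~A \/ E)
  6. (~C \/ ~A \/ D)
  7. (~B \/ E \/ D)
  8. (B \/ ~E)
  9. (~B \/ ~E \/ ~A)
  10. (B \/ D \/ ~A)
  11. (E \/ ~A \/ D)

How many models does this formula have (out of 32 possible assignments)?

7

Satisfying assignments:
  A=0 B=0 C=0 D=1 E=0
  A=0 B=1 C=0 D=0 E=1
  A=0 B=1 C=0 D=1 E=0
  A=0 B=1 C=0 D=1 E=1
  A=0 B=1 C=1 D=0 E=1
  A=0 B=1 C=1 D=1 E=1
  A=1 B=1 C=0 D=1 E=0
Count: 7.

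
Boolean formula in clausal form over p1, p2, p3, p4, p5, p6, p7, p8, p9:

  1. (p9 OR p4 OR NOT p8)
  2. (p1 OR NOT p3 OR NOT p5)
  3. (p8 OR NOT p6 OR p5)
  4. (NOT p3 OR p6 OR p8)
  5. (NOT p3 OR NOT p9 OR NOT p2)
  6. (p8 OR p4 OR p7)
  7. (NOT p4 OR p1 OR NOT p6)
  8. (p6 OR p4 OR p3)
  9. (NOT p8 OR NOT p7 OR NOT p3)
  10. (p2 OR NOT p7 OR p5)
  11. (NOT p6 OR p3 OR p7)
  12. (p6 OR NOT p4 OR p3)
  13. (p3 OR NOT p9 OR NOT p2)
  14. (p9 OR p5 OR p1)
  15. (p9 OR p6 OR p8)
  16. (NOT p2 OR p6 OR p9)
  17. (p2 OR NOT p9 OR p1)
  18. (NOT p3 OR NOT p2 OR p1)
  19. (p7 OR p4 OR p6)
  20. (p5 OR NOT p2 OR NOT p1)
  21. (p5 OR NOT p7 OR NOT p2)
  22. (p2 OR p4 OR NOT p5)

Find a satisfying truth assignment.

p1 = T  p2 = F  p3 = T  p4 = T  p5 = T  p6 = T  p7 = T  p8 = F  p9 = T

Set p1 = True and propagate.
For the remaining variables, p2 = False, p3 = True, p4 = True, p5 = True, p6 = True, p7 = True, p8 = False, p9 = True works.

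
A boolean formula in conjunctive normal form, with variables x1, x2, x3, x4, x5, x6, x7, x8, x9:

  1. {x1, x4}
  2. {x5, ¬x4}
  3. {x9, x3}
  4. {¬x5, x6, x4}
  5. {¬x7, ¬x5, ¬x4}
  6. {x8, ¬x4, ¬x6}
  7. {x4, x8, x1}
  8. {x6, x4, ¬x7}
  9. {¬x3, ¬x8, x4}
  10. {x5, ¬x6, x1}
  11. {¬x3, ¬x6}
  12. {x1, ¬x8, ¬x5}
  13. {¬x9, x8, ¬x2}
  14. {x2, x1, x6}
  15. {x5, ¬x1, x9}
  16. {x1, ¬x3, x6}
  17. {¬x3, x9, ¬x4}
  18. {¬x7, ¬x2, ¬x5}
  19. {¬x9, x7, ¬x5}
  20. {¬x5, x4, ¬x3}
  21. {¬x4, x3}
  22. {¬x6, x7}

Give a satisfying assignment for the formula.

Try x1 = True.
For the remaining variables, x2 = False, x3 = False, x4 = False, x5 = True, x6 = True, x7 = True, x8 = True, x9 = True works.

x1=T, x2=F, x3=F, x4=F, x5=T, x6=T, x7=T, x8=T, x9=T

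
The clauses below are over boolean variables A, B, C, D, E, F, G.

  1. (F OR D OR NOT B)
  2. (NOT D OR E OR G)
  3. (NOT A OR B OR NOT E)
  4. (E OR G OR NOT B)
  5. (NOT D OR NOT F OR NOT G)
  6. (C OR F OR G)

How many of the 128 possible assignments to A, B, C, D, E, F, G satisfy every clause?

56

Case analysis on G and B:
  G=1, B=1: A, C, E free; 2 ways for (D,F) × 2^3 = 16.
  G=1, B=0: C free; 9 ways for (A,D,E,F) × 2^1 = 18.
  G=0, B=1: A free; 5 ways for (C,D,E,F) × 2^1 = 10.
  G=0, B=0: 12 of the 32 assignments to (A,C,D,E,F) work.
Total: 16 + 18 + 10 + 12 = 56.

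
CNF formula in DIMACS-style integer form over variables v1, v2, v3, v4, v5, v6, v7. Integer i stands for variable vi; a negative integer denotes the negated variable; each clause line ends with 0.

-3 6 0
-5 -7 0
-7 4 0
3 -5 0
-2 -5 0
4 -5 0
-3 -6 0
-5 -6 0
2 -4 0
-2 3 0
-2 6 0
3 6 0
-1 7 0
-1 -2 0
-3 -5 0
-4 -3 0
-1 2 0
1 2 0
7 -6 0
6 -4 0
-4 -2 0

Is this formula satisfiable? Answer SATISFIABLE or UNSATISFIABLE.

UNSATISFIABLE

v2 = True:
  propagation gives v5=False, v3=True, v6=True; an empty clause results — contradiction.
v2 = False:
  propagation gives v4=False, v7=False, v5=False, v1=False; an empty clause results — contradiction.
Every branch closes, so no satisfying assignment exists.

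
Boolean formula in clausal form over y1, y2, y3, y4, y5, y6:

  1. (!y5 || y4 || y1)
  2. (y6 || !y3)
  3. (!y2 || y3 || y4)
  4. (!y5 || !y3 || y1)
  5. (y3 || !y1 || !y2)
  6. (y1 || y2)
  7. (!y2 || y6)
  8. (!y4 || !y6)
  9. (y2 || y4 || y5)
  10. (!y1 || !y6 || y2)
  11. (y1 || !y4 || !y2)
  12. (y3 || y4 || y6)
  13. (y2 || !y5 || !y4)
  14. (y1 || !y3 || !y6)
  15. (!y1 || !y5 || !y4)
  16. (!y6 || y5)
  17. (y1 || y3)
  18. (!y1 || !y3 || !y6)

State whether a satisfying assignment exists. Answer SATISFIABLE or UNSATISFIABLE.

Set y1 = True and propagate.
The remaining clauses are satisfied by y2 = False, y3 = False, y4 = True, y5 = False, y6 = False.
So y1=T, y2=F, y3=F, y4=T, y5=F, y6=F is a satisfying assignment.

SATISFIABLE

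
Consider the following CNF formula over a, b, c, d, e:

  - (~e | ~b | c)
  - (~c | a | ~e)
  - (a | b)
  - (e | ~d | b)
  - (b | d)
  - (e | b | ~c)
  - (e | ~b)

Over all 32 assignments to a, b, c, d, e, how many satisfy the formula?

Satisfying assignments:
  a=T b=F c=F d=T e=T
  a=T b=F c=T d=T e=T
  a=T b=T c=T d=F e=T
  a=T b=T c=T d=T e=T
That's 4 in total.

4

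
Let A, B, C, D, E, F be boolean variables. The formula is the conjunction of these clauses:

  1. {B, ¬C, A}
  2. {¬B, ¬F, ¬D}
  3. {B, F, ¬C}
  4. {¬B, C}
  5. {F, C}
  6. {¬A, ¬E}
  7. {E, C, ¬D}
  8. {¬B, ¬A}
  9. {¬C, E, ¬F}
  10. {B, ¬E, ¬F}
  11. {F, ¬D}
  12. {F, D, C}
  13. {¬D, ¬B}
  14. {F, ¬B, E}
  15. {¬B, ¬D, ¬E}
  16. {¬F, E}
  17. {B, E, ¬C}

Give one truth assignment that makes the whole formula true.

Try A = False.
Set B = True and propagate.
  then C is forced to True.
  then D is forced to False.
Try E = True.
F is now unconstrained; take F = False.
Check each clause:
  1. {B, A, ¬C} — B is true.
  2. {¬D, ¬B, ¬F} — ¬F is true.
  3. {B, ¬C, F} — B is true.
  4. {C, ¬B} — C is true.
  5. {C, F} — C is true.
  6. {¬E, ¬A} — ¬A is true.
  7. {¬D, E, C} — C is true.
  8. {¬A, ¬B} — ¬A is true.
  9. {¬F, ¬C, E} — ¬F is true.
  10. {¬F, ¬E, B} — B is true.
  11. {¬D, F} — ¬D is true.
  12. {F, C, D} — C is true.
  13. {¬B, ¬D} — ¬D is true.
  14. {E, ¬B, F} — E is true.
  15. {¬D, ¬B, ¬E} — ¬D is true.
  16. {E, ¬F} — ¬F is true.
  17. {B, E, ¬C} — B is true.

A = False, B = True, C = True, D = False, E = True, F = False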